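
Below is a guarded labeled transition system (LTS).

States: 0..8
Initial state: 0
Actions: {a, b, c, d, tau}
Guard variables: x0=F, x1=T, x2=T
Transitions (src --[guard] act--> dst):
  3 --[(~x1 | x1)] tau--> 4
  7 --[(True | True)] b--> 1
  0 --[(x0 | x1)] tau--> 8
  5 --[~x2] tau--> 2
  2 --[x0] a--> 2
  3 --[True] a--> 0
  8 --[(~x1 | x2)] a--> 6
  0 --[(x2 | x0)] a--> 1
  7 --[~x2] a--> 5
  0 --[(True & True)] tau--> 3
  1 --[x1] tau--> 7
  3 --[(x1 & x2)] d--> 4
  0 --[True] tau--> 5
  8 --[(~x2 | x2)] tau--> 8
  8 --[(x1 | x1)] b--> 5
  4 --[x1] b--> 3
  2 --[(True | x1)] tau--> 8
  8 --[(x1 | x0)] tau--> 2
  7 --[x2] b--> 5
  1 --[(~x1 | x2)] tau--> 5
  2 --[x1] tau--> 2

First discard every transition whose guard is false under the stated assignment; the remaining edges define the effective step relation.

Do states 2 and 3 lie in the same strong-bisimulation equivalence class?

Bisimulation quotient by refinement:
  π0 = {{0,1,2,3,4,5,6,7,8}}
  π1 = {{0},{1,2},{3},{4,7},{5,6},{8}}
  π2 = {{0},{1},{2},{3},{4},{5,6},{7},{8}}
8 equivalence class(es) (converged in 3)
[2]={2}  [3]={3}

Answer: NOT BISIMILAR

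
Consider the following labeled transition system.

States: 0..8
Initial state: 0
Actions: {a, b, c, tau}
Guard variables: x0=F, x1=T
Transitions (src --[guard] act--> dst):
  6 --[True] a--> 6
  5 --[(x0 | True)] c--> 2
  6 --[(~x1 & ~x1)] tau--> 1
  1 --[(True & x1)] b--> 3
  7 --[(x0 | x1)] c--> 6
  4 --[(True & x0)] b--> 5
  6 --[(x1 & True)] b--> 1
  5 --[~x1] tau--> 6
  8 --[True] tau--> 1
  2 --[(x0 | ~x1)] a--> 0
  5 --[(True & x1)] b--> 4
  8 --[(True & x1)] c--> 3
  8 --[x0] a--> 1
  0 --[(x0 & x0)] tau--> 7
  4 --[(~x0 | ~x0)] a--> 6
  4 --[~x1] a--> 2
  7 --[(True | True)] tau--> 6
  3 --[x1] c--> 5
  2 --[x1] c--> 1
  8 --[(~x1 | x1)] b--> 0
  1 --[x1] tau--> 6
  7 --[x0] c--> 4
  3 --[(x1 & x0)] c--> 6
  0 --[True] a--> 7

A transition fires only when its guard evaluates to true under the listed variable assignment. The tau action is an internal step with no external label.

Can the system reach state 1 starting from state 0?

Guard filter leaves 15 enabled edge(s).
L0 = {0}
L1 = {7}  cumulative {0,7}
L2 = {6}  cumulative {0,6,7}
L3 = {1}  cumulative {0,1,6,7}
L4 = {3}  cumulative {0,1,3,6,7}
L5 = {5}  cumulative {0,1,3,5,6,7}
L6 = {2,4}  cumulative {0,1,2,3,4,5,6,7}
Reachable = {0,1,2,3,4,5,6,7}
Path to 1: a·c·b

Answer: REACHABLE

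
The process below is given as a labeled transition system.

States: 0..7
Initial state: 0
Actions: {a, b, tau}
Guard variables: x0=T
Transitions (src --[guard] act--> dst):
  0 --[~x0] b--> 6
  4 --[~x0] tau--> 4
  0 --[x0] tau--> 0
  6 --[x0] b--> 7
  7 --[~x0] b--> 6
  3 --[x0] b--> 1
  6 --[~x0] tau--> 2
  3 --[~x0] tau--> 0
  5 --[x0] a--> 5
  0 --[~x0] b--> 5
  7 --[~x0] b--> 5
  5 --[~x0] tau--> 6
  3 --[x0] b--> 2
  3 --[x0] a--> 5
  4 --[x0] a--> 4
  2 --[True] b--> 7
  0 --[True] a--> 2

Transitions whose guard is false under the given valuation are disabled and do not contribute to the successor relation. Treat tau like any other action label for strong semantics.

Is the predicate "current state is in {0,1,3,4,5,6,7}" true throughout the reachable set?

Answer: INVARIANT VIOLATED at state 2

Working:
Safe = {0,1,3,4,5,6,7}
Reachable = {0,2,7}
  0: ✓
  2: VIOLATES
  7: ✓
witness against invariant: a → 2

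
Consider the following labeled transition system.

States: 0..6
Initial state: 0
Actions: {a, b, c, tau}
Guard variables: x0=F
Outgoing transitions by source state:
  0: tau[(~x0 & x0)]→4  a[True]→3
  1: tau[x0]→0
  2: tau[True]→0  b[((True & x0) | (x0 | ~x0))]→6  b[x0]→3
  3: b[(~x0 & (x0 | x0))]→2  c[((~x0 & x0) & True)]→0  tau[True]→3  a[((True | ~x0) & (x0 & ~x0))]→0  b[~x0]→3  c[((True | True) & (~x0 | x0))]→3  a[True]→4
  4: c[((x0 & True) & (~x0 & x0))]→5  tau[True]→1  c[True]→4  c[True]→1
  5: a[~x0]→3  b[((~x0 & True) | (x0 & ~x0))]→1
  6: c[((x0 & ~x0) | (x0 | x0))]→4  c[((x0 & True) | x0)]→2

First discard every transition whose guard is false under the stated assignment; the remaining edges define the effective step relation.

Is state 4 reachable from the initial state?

After dropping false guards: 12 live edges.
depth 0: {0}
depth 1: {3}  total {0,3}
depth 2: {4}  total {0,3,4}
depth 3: {1}  total {0,1,3,4}
R = {0,1,3,4}
witness 4: a·a

Answer: REACHABLE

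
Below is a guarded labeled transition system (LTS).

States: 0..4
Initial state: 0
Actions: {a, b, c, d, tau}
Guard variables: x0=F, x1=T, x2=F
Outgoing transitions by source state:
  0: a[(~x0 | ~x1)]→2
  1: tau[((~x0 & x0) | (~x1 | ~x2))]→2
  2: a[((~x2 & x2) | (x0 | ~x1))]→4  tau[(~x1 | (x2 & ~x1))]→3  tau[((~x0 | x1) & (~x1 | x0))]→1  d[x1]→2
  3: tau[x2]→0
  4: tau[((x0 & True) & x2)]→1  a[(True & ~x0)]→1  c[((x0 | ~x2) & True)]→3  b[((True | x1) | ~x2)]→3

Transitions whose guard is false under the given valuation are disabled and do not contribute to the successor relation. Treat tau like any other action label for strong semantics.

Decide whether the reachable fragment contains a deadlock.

Answer: DEADLOCK-FREE

Analysis:
R = {0,2}
  0: a→2  [1 exit(s)]
  2: d→2  [1 exit(s)]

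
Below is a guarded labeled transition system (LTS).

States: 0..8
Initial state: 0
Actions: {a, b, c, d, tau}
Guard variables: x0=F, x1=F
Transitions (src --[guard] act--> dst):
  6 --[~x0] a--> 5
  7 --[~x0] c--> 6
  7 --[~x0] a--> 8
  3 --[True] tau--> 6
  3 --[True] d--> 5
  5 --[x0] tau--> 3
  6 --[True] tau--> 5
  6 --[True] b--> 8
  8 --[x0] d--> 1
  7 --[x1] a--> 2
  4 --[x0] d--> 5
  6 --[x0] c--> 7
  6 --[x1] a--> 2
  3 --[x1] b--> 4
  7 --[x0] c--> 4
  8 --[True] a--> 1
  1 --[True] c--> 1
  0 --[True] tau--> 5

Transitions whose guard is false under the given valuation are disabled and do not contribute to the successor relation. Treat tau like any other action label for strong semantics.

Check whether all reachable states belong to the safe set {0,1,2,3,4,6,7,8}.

Answer: INVARIANT VIOLATED at state 5

Trace:
Inv-set: {0,1,2,3,4,6,7,8}
Reach set: {0,5}
  0: ok
  5: VIOLATES
witness against invariant: tau → 5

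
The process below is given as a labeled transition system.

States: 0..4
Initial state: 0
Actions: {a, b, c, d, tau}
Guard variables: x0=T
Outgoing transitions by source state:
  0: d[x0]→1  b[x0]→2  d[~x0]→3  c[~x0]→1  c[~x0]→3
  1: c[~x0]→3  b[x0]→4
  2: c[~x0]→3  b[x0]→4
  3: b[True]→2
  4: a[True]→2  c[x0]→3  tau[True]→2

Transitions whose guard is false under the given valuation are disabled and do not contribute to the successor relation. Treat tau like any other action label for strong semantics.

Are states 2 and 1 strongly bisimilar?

Bisimulation quotient by refinement:
  round 0: {{0,1,2,3,4}}
  round 1: {{0},{1,2,3},{4}}
  round 2: {{0},{1,2},{3},{4}}
stable after 3 split(s): 4 block(s)
2∈{1,2}, 1∈{1,2}

Answer: BISIMILAR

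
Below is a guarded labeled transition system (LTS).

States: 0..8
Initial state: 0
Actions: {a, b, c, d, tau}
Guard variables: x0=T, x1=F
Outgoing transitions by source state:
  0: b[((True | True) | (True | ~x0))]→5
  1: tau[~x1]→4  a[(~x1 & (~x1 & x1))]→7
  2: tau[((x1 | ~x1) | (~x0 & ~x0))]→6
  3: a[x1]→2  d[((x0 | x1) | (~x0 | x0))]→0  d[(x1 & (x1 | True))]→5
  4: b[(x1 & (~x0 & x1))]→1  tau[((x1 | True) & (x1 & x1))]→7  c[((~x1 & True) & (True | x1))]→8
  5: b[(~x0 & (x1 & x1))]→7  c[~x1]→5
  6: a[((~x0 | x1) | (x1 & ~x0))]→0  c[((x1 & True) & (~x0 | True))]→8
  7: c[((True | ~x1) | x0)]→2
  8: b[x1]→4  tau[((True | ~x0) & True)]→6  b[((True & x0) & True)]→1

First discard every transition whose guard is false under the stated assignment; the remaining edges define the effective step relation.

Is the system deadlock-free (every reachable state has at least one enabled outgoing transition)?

Answer: DEADLOCK-FREE

Trace:
Reachable = {0,5}
  0: b→5  [1 out]
  5: c→5  [1 out]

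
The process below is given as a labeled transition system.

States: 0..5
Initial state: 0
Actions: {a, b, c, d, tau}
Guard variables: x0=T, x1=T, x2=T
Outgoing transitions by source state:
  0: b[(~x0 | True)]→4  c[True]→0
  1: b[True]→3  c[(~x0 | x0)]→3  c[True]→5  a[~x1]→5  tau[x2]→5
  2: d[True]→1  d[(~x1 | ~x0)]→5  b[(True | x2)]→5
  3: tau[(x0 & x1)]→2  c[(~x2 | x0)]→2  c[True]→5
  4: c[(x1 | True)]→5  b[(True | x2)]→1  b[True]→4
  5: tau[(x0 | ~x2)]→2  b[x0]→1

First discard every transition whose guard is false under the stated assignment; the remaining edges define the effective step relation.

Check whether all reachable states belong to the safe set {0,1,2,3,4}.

Answer: INVARIANT VIOLATED at state 5

Trace:
Allowed set {0,1,2,3,4}
Reachable = {0,1,2,3,4,5}
  0: safe
  1: safe
  2: safe
  3: safe
  4: safe
  5: VIOLATES
reach 5 via b·c — violates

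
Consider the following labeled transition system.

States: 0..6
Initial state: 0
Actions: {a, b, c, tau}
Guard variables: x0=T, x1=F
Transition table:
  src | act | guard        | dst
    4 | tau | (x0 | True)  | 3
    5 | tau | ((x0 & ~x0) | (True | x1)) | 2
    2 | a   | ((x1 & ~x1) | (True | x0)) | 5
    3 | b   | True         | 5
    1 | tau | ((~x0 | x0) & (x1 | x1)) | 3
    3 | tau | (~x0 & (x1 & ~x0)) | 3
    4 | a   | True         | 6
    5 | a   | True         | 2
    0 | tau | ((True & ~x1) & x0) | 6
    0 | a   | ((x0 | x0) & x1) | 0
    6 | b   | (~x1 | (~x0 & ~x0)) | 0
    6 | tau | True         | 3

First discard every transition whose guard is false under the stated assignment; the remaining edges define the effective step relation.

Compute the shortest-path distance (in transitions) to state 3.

Answer: 2

Working:
Layered search for 3:
  L0 = {0}
  L1 = {6}
  L2 = {3}
depth(3)=2, e.g. tau·tau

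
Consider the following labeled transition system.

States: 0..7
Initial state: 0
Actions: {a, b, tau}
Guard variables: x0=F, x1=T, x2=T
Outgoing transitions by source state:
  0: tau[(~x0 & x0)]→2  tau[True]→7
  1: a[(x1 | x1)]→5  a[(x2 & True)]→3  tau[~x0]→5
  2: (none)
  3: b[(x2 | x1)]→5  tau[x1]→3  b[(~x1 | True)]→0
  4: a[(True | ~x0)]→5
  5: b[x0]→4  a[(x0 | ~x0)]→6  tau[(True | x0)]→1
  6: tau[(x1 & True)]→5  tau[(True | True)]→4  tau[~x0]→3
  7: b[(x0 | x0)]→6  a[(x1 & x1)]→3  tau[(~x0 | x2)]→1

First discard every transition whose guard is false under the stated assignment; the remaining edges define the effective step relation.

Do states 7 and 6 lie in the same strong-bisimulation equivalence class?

Bisimulation quotient by refinement:
  P[0] = {{0,1,2,3,4,5,6,7}}
  P[1] = {{0,6},{1,5,7},{2},{3},{4}}
  P[2] = {{0},{1},{2},{3},{4},{5},{6},{7}}
Fixed point at round 3; 8 class(es).
class of 7: {7}; class of 6: {6}

Answer: NOT BISIMILAR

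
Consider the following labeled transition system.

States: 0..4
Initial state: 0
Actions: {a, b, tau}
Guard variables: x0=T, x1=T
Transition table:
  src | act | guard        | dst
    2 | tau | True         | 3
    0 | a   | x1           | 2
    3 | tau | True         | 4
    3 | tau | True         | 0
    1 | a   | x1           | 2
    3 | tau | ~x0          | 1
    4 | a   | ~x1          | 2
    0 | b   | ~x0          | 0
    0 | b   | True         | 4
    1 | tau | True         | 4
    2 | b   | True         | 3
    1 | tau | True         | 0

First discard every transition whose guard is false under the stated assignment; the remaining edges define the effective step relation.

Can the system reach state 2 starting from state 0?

Guard filter leaves 9 enabled edge(s).
Layer 0: {0}
Layer 1: {2,4}  now seen {0,2,4}
Layer 2: {3}  now seen {0,2,3,4}
Reach set: {0,2,3,4}
Path to 2: a

Answer: REACHABLE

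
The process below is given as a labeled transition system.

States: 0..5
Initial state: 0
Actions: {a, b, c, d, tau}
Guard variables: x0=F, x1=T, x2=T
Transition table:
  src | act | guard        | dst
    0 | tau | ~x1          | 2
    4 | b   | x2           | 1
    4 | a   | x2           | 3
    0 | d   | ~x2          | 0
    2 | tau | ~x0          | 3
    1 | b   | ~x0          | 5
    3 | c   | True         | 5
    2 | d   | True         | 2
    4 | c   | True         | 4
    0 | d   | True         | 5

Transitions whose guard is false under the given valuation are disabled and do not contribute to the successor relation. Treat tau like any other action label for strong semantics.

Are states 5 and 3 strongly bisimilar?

Refine partition for ~:
  π0 = {{0,1,2,3,4,5}}
  π1 = {{0},{1},{2},{3},{4},{5}}
Fixed point at round 2; 6 class(es).
5∈{5}, 3∈{3}

Answer: NOT BISIMILAR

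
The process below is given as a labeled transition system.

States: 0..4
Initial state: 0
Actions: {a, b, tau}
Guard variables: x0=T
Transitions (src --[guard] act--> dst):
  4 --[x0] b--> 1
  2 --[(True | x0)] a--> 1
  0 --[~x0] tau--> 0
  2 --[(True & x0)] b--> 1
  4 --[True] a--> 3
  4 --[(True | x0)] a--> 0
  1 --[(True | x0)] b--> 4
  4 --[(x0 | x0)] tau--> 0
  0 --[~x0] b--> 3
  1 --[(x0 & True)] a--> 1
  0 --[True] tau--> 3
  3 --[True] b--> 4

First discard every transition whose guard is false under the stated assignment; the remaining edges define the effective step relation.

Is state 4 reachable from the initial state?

Answer: REACHABLE

Analysis:
Guard filter leaves 10 enabled edge(s).
L0 = {0}
L1 = {3}  total {0,3}
L2 = {4}  total {0,3,4}
L3 = {1}  total {0,1,3,4}
Reach set: {0,1,3,4}
Path to 4: tau·b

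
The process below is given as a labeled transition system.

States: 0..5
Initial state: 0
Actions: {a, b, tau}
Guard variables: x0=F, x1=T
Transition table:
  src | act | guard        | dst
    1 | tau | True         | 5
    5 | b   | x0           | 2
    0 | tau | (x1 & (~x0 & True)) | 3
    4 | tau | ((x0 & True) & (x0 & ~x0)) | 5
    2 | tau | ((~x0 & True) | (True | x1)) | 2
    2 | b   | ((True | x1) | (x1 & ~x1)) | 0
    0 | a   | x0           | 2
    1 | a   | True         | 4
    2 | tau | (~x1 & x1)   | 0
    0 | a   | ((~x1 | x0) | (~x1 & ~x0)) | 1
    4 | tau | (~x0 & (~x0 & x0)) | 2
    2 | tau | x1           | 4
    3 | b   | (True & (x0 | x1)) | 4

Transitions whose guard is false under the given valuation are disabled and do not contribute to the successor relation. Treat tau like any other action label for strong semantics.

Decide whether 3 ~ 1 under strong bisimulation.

Answer: NOT BISIMILAR

Working:
Compute ~ classes (split until stable):
  P[0] = {{0,1,2,3,4,5}}
  P[1] = {{0},{1},{2},{3},{4,5}}
5 equivalence class(es) (converged in 2)
3∈{3}, 1∈{1}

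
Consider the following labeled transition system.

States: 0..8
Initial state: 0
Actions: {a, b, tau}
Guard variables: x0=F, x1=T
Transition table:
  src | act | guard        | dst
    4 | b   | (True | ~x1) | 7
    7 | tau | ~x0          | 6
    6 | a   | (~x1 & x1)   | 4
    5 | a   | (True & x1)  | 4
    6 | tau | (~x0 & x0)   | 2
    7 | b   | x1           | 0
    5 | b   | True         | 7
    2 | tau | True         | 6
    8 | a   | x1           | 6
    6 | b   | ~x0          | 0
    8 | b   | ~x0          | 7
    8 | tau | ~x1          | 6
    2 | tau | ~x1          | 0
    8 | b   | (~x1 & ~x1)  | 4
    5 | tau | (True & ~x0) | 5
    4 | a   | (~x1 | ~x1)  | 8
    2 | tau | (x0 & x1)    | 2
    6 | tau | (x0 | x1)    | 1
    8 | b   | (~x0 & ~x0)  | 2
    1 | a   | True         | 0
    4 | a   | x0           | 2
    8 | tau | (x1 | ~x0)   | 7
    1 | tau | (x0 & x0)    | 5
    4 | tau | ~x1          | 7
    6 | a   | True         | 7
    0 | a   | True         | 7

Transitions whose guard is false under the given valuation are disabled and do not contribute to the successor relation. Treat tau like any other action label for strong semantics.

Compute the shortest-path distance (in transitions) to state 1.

Answer: 3

Analysis:
BFS to 1:
  L0 = {0}
  L1 = {7}
  L2 = {6}
  L3 = {1}
first hit 1 at d=3 via a·tau·tau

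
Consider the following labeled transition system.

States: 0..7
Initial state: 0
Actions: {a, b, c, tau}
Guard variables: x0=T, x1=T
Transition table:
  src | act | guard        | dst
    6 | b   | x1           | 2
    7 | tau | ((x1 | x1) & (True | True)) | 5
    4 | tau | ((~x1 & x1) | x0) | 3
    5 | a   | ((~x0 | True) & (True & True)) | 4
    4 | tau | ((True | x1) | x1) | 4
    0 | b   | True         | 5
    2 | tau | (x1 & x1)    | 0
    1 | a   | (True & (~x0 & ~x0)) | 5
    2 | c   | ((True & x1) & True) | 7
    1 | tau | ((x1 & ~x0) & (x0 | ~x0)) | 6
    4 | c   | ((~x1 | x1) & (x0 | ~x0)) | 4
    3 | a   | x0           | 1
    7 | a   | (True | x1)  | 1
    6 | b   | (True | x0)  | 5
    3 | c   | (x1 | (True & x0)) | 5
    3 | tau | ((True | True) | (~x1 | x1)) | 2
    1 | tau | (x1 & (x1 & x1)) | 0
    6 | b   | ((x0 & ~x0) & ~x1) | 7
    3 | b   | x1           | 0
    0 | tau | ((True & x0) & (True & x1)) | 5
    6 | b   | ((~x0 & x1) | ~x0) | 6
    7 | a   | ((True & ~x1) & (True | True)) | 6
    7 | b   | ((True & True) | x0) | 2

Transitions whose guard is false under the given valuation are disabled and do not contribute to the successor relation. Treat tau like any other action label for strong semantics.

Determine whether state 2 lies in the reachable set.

18 transition(s) survive guard evaluation.
depth 0: {0}
depth 1: {5}  total {0,5}
depth 2: {4}  total {0,4,5}
depth 3: {3}  total {0,3,4,5}
depth 4: {1,2}  total {0,1,2,3,4,5}
depth 5: {7}  total {0,1,2,3,4,5,7}
Reach set: {0,1,2,3,4,5,7}
trace reaching 2: b·a·tau·tau

Answer: REACHABLE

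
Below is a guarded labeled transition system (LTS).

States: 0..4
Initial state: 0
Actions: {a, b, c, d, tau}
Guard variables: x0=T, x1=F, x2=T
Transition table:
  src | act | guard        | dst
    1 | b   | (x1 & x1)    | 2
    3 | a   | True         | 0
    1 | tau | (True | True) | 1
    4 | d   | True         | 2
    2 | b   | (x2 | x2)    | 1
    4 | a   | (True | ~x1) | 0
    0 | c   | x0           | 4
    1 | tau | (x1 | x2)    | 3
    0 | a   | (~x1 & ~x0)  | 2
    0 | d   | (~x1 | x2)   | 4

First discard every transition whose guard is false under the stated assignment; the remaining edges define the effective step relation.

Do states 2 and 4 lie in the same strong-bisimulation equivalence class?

Compute ~ classes (split until stable):
  round 0: {{0,1,2,3,4}}
  round 1: {{0},{1},{2},{3},{4}}
Fixed point at round 2; 5 class(es).
class of 2: {2}; class of 4: {4}

Answer: NOT BISIMILAR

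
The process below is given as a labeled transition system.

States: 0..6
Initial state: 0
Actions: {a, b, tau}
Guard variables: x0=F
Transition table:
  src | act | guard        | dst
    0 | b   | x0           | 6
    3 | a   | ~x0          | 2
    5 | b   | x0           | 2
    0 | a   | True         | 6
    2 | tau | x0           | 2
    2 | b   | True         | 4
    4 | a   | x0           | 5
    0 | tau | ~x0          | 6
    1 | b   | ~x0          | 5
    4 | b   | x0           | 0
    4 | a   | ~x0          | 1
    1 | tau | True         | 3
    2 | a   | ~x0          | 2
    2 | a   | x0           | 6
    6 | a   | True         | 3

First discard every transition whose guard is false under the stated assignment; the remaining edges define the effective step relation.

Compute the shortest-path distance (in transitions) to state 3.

Answer: 2

Analysis:
Layered search for 3:
  L0 = {0}
  L1 = {6}
  L2 = {3}
depth(3)=2, e.g. a·a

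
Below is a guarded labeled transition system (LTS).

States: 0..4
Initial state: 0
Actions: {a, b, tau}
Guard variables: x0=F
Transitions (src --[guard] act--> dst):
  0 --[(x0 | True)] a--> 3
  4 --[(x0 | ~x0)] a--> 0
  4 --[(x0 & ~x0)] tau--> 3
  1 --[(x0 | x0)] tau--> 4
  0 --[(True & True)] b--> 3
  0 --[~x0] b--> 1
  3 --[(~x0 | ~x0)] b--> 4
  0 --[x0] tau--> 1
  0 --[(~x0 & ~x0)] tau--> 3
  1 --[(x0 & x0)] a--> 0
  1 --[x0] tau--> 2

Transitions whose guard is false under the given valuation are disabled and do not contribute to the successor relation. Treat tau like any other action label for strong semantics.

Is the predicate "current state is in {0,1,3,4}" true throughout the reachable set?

Answer: INVARIANT HOLDS

Working:
Inv-set: {0,1,3,4}
Reachable = {0,1,3,4}
  0: safe
  1: safe
  3: safe
  4: safe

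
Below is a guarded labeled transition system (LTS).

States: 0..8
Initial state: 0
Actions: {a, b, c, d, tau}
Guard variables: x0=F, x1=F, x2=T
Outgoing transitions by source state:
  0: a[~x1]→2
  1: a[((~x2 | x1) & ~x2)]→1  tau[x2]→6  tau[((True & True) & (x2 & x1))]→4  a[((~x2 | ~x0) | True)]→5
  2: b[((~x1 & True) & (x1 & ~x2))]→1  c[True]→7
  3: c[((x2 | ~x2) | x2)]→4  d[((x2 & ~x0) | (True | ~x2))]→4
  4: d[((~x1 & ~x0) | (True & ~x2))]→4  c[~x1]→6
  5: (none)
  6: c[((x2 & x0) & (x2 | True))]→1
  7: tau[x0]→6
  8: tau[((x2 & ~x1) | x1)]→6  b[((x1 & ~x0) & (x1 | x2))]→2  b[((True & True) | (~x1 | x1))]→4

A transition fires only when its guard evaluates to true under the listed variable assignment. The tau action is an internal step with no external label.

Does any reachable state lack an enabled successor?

Reachable = {0,2,7}
  0: a→2  [1 out]
  2: c→7  [1 out]
  7: ∅  [deadlock]
witness 7: a·c

Answer: DEADLOCK at state 7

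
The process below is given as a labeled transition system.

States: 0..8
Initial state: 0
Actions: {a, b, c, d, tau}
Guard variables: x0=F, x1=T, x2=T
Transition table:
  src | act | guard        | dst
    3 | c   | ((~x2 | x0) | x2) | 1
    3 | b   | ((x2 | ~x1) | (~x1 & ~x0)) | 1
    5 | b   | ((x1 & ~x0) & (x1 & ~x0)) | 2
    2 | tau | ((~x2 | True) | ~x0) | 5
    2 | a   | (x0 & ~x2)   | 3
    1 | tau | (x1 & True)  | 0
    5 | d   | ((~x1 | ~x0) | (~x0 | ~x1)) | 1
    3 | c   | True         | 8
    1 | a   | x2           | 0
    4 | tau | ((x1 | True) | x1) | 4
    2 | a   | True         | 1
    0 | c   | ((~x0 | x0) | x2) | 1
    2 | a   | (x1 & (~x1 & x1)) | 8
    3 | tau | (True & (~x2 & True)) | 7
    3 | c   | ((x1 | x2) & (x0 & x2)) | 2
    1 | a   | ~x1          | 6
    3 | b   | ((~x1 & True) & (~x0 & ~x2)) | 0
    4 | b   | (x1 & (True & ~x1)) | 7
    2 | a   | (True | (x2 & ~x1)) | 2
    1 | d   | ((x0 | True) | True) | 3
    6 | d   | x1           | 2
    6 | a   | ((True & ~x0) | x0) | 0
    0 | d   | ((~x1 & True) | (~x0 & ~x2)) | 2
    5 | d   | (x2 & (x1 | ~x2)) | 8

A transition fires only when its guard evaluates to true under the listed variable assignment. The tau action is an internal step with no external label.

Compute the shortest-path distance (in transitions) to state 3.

BFS to 3:
  depth 0: {0}
  depth 1: {1}
  depth 2: {3}
3 enters at depth 2; path c·d

Answer: 2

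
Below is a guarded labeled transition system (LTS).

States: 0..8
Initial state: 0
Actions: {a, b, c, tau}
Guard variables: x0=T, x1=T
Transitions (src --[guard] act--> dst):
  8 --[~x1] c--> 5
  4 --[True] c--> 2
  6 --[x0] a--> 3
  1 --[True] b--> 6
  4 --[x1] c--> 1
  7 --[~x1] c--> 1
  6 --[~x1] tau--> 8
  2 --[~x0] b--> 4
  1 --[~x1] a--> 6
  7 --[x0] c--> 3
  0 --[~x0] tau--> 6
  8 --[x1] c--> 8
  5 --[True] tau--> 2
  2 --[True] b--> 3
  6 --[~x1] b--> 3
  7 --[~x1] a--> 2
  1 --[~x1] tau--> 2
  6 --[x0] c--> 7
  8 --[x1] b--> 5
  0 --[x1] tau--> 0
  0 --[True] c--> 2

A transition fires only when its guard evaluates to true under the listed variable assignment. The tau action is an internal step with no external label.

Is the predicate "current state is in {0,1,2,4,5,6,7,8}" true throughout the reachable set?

Safe = {0,1,2,4,5,6,7,8}
Reach set: {0,2,3}
  0: ok
  2: ok
  3: VIOLATES
counterexample path to 3: c·b

Answer: INVARIANT VIOLATED at state 3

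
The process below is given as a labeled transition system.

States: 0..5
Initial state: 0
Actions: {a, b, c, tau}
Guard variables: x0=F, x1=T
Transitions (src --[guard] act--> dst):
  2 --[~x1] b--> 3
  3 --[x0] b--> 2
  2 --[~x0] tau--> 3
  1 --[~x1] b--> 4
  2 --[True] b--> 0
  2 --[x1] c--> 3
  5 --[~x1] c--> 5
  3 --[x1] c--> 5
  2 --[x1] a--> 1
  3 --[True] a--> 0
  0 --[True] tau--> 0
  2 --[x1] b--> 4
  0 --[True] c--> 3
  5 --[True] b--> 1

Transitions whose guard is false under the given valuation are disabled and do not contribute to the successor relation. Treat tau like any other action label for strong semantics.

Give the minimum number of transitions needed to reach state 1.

BFS to 1:
  L0 = {0}
  L1 = {3}
  L2 = {5}
  L3 = {1}
depth(1)=3, e.g. c·c·b

Answer: 3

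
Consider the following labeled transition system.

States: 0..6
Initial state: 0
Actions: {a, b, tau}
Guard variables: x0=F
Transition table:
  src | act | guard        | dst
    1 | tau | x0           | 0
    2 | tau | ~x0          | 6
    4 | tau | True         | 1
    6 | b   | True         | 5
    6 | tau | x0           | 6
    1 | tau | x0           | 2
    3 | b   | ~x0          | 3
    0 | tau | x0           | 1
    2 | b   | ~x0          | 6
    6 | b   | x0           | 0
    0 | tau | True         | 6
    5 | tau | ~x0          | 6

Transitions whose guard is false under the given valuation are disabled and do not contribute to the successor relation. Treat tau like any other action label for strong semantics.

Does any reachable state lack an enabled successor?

Answer: DEADLOCK-FREE

Working:
Reach set: {0,5,6}
  0: tau→6  [deg 1]
  5: tau→6  [deg 1]
  6: b→5  [deg 1]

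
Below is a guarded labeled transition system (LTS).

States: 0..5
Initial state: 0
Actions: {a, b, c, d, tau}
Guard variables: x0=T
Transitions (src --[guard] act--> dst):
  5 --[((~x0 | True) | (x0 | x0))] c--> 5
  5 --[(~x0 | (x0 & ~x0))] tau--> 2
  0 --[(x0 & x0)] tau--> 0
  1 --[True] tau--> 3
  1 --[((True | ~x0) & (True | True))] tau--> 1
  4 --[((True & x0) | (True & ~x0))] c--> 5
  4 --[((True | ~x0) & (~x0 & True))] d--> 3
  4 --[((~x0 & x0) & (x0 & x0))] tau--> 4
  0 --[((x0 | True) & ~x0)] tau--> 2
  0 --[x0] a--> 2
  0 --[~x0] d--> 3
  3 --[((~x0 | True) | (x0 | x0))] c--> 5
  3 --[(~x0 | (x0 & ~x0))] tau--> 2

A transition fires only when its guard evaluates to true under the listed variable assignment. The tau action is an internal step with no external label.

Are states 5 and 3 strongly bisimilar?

Compute ~ classes (split until stable):
  round 0: {{0,1,2,3,4,5}}
  round 1: {{0},{1},{2},{3,4,5}}
Fixed point at round 2; 4 class(es).
5∈{3,4,5}, 3∈{3,4,5}

Answer: BISIMILAR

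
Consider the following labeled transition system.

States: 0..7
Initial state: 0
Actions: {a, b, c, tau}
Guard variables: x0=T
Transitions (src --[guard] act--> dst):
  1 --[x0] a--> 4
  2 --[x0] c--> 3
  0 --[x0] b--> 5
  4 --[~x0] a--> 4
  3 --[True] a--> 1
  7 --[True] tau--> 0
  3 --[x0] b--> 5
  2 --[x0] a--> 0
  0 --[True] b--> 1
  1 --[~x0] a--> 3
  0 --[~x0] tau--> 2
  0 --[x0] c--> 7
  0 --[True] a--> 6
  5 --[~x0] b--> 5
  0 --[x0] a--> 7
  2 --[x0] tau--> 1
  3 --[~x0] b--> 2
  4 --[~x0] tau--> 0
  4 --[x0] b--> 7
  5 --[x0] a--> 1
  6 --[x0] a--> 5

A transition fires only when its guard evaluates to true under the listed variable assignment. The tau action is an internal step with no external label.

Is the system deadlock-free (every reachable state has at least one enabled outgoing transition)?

Reach set: {0,1,4,5,6,7}
  0: a→6  a→7  b→1  b→5  c→7  [5 out]
  1: a→4  [1 out]
  4: b→7  [1 out]
  5: a→1  [1 out]
  6: a→5  [1 out]
  7: tau→0  [1 out]

Answer: DEADLOCK-FREE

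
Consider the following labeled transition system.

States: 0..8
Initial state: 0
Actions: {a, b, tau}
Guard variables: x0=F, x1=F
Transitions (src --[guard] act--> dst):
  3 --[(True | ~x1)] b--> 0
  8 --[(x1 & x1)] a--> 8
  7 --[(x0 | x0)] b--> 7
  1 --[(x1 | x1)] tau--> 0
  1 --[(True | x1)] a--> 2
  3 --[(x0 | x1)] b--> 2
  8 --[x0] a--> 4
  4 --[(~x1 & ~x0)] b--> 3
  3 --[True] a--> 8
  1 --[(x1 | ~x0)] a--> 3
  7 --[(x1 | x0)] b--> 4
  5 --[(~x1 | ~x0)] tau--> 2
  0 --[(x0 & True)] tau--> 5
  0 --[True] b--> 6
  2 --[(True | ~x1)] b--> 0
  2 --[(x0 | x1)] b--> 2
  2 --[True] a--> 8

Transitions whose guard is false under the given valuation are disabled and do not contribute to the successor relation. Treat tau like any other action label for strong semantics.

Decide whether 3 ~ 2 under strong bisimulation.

Compute ~ classes (split until stable):
  π0 = {{0,1,2,3,4,5,6,7,8}}
  π1 = {{0,4},{1},{2,3},{5},{6,7,8}}
  π2 = {{0},{1},{2,3},{4},{5},{6,7,8}}
6 equivalence class(es) (converged in 3)
3∈{2,3}, 2∈{2,3}

Answer: BISIMILAR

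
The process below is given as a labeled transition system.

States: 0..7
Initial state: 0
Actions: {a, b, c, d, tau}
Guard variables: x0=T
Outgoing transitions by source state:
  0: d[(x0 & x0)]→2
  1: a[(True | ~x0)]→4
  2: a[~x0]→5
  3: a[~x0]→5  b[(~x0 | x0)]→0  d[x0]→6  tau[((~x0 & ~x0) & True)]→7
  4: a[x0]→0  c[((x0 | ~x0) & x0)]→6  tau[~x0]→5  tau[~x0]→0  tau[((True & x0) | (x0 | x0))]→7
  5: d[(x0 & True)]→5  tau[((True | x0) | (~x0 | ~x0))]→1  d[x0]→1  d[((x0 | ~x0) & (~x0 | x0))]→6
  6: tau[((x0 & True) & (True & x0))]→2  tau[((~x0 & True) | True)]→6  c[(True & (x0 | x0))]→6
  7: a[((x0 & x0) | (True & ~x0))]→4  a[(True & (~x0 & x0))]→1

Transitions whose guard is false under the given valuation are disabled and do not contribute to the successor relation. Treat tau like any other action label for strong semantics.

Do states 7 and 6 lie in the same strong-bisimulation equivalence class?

Bisimulation quotient by refinement:
  P[0] = {{0,1,2,3,4,5,6,7}}
  P[1] = {{0},{1,7},{2},{3},{4},{5},{6}}
Fixed point at round 2; 7 class(es).
class of 7: {1,7}; class of 6: {6}

Answer: NOT BISIMILAR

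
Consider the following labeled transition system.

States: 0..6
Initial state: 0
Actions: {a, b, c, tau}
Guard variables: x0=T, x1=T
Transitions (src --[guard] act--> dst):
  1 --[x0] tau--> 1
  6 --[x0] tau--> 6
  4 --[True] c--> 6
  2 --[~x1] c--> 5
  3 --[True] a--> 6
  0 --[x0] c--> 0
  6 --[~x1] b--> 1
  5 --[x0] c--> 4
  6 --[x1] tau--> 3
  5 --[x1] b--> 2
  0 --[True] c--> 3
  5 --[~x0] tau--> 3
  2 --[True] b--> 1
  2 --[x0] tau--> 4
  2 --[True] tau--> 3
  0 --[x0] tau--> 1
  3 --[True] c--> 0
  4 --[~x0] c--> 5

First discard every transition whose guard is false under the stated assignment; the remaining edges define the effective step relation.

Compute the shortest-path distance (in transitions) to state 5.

Breadth-first toward 5:
  depth 0: {0}
  depth 1: {1,3}
  depth 2: {6}
5 never appears.

Answer: UNREACHABLE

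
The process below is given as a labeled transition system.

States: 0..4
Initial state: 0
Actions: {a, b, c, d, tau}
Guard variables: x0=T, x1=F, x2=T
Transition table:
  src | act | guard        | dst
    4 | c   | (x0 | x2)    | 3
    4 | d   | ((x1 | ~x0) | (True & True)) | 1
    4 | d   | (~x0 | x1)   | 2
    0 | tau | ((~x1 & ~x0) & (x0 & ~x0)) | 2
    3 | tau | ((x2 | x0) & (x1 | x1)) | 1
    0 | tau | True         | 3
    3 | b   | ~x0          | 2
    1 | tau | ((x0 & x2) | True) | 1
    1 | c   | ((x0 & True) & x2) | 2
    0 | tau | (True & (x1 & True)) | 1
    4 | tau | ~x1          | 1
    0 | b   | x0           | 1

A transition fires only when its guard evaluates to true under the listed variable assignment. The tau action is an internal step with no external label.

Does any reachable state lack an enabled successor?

Answer: DEADLOCK at state 2

Analysis:
Reach set: {0,1,2,3}
  0: b→1  tau→3  [2 out]
  1: c→2  tau→1  [2 out]
  2: ∅  [STUCK]
  3: ∅  [STUCK]
Path to 2: b·c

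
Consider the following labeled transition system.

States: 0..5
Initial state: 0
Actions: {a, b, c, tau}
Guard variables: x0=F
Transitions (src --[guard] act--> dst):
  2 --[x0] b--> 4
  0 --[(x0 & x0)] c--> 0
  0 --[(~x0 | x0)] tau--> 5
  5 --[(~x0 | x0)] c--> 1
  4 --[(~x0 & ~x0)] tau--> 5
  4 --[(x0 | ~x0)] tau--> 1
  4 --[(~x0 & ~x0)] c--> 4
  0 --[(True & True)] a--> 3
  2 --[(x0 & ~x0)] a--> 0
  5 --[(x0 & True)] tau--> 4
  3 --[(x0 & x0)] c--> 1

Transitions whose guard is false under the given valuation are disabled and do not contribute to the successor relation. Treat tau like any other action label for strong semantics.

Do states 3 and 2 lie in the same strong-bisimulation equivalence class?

Bisimulation quotient by refinement:
  P[0] = {{0,1,2,3,4,5}}
  P[1] = {{0},{1,2,3},{4},{5}}
stable after 2 split(s): 4 block(s)
3∈{1,2,3}, 2∈{1,2,3}

Answer: BISIMILAR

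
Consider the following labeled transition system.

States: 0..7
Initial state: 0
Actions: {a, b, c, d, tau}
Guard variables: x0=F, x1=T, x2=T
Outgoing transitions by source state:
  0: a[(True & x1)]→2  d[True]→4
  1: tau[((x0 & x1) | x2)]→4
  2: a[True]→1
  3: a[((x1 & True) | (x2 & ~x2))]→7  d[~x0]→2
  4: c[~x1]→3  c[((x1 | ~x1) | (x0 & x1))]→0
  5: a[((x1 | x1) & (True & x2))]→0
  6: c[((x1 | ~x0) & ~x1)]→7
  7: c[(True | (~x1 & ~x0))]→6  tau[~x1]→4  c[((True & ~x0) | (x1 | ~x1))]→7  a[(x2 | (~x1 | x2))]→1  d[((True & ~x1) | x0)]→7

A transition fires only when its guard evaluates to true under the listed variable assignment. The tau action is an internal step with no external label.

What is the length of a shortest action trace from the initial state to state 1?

Answer: 2

Working:
Layered search for 1:
  Layer 0: {0}
  Layer 1: {2,4}
  Layer 2: {1}
1 enters at depth 2; path a·a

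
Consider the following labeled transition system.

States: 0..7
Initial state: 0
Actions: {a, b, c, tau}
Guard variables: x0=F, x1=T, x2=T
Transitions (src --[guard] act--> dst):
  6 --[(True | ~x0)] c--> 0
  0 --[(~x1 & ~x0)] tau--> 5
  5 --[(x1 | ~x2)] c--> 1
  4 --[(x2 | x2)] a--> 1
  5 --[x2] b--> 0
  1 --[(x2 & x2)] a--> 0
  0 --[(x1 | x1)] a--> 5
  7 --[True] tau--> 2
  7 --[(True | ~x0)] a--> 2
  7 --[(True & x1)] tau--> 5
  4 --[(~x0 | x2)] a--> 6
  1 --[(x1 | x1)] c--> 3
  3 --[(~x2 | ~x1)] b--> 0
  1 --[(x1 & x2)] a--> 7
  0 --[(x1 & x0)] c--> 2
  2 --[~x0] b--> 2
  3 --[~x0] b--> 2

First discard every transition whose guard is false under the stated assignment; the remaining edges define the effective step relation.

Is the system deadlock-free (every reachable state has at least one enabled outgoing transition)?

Answer: DEADLOCK-FREE

Working:
Reachable = {0,1,2,3,5,7}
  0: a→5  [1 exit(s)]
  1: a→0  a→7  c→3  [3 exit(s)]
  2: b→2  [1 exit(s)]
  3: b→2  [1 exit(s)]
  5: b→0  c→1  [2 exit(s)]
  7: a→2  tau→2  tau→5  [3 exit(s)]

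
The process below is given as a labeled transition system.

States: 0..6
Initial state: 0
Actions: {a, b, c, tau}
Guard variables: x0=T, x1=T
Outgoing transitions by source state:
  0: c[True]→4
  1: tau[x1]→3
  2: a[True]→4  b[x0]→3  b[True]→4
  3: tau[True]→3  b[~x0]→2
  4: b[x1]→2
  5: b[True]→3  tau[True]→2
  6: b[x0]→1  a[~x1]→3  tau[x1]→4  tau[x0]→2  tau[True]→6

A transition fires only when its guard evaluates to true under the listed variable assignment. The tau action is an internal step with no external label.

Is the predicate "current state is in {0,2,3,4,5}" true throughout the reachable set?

Answer: INVARIANT HOLDS

Trace:
Inv-set: {0,2,3,4,5}
R = {0,2,3,4}
  0: ok
  2: ok
  3: ok
  4: ok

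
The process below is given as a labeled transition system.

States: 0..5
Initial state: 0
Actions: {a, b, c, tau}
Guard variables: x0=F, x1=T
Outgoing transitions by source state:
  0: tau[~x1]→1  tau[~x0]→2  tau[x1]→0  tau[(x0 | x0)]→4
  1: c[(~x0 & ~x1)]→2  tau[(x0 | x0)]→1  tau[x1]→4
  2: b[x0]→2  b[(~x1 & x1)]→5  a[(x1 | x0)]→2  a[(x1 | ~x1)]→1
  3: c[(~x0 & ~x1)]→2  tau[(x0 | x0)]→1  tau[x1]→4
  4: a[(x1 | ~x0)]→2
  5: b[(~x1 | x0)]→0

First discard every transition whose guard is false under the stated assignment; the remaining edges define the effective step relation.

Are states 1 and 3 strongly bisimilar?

Answer: BISIMILAR

Working:
Refine partition for ~:
  round 0: {{0,1,2,3,4,5}}
  round 1: {{0,1,3},{2,4},{5}}
  round 2: {{0},{1,3},{2},{4},{5}}
Fixed point at round 3; 5 class(es).
class of 1: {1,3}; class of 3: {1,3}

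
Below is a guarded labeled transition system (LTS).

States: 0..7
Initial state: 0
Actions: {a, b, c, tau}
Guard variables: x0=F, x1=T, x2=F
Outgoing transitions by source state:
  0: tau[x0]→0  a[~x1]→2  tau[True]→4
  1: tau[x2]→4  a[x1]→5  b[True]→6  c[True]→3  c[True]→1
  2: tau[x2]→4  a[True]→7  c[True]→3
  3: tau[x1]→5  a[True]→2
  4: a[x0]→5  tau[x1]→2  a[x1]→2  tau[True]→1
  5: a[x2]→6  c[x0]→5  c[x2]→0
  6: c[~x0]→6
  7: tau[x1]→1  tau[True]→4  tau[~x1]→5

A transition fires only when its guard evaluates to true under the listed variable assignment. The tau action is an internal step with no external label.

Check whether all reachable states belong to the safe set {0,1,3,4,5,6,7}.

Inv-set: {0,1,3,4,5,6,7}
Reachable = {0,1,2,3,4,5,6,7}
  0: ✓
  1: ✓
  2: outside
  3: ✓
  4: ✓
  5: ✓
  6: ✓
  7: ✓
reach 2 via tau·tau — violates

Answer: INVARIANT VIOLATED at state 2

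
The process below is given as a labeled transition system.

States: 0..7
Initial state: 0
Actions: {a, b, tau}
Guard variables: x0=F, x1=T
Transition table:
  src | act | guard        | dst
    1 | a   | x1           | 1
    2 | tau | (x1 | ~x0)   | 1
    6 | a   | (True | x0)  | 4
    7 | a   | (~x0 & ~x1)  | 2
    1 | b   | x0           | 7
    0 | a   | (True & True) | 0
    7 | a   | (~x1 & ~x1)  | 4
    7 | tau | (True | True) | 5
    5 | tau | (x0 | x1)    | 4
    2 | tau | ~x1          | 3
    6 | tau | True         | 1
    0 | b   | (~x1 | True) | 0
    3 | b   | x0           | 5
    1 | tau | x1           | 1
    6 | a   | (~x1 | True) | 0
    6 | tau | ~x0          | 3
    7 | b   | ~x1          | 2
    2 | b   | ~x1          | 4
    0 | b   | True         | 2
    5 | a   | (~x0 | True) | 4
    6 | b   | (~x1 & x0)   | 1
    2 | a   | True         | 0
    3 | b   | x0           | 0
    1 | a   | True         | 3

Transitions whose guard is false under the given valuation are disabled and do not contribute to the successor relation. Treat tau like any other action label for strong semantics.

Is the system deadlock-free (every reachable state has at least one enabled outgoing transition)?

Reach set: {0,1,2,3}
  0: a→0  b→0  b→2  [deg 3]
  1: a→1  a→3  tau→1  [deg 3]
  2: a→0  tau→1  [deg 2]
  3: ∅  [deadlock]
witness 3: b·tau·a

Answer: DEADLOCK at state 3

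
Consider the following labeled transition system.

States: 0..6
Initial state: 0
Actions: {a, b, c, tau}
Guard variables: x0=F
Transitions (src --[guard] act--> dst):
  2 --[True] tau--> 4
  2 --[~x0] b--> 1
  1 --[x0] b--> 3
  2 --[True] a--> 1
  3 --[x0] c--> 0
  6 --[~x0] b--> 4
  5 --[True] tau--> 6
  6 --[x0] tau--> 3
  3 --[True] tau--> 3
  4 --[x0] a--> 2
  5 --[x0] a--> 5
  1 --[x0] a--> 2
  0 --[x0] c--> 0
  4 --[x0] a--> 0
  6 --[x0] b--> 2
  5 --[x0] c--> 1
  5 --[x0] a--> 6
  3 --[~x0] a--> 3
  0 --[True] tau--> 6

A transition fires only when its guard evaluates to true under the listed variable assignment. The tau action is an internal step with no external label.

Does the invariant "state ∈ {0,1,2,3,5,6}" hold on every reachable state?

Answer: INVARIANT VIOLATED at state 4

Trace:
Allowed set {0,1,2,3,5,6}
R = {0,4,6}
  0: safe
  4: VIOLATES
  6: safe
witness against invariant: tau·b → 4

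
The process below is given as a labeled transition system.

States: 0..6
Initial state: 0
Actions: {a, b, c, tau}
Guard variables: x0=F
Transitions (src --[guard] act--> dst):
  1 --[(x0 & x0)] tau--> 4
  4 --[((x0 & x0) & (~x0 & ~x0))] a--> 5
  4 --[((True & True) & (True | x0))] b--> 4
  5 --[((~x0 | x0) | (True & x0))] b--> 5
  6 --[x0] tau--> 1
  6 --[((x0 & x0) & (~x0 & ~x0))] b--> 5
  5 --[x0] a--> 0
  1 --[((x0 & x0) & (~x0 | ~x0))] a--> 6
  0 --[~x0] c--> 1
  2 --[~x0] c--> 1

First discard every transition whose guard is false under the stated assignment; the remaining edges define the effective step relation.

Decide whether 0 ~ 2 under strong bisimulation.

Answer: BISIMILAR

Analysis:
Bisimulation quotient by refinement:
  π0 = {{0,1,2,3,4,5,6}}
  π1 = {{0,2},{1,3,6},{4,5}}
stable after 2 split(s): 3 block(s)
[0]={0,2}  [2]={0,2}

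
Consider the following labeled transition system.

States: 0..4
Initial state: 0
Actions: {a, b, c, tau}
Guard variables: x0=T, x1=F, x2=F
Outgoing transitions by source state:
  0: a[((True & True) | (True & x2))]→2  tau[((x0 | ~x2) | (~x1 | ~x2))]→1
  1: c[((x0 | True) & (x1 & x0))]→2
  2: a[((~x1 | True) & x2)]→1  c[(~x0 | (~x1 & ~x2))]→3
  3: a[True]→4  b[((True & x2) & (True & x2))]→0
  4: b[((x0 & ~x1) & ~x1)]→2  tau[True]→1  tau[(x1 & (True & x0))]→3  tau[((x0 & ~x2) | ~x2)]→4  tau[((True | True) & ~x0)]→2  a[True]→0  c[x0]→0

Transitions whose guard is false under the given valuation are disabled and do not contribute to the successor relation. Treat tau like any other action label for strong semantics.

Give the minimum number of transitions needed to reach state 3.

Answer: 2

Trace:
Layered search for 3:
  depth 0: {0}
  depth 1: {1,2}
  depth 2: {3}
3 enters at depth 2; path a·c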